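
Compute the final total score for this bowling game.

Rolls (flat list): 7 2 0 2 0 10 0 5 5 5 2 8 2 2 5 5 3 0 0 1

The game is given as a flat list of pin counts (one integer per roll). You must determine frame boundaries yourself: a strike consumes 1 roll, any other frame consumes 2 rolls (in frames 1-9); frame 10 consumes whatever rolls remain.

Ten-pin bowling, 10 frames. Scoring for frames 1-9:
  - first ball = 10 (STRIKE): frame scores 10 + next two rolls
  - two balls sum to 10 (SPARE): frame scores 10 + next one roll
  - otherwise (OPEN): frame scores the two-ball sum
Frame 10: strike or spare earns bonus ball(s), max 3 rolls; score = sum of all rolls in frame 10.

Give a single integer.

Frame 1: OPEN (7+2=9). Cumulative: 9
Frame 2: OPEN (0+2=2). Cumulative: 11
Frame 3: SPARE (0+10=10). 10 + next roll (0) = 10. Cumulative: 21
Frame 4: OPEN (0+5=5). Cumulative: 26
Frame 5: SPARE (5+5=10). 10 + next roll (2) = 12. Cumulative: 38
Frame 6: SPARE (2+8=10). 10 + next roll (2) = 12. Cumulative: 50
Frame 7: OPEN (2+2=4). Cumulative: 54
Frame 8: SPARE (5+5=10). 10 + next roll (3) = 13. Cumulative: 67
Frame 9: OPEN (3+0=3). Cumulative: 70
Frame 10: OPEN. Sum of all frame-10 rolls (0+1) = 1. Cumulative: 71

Answer: 71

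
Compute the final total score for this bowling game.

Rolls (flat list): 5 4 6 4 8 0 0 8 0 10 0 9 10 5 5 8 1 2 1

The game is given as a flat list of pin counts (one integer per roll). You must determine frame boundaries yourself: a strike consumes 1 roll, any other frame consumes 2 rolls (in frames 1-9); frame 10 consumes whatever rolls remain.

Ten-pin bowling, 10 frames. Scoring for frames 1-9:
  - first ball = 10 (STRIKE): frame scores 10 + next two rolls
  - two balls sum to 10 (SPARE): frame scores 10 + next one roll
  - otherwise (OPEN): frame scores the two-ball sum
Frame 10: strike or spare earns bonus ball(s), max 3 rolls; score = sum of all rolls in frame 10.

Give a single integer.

Answer: 112

Derivation:
Frame 1: OPEN (5+4=9). Cumulative: 9
Frame 2: SPARE (6+4=10). 10 + next roll (8) = 18. Cumulative: 27
Frame 3: OPEN (8+0=8). Cumulative: 35
Frame 4: OPEN (0+8=8). Cumulative: 43
Frame 5: SPARE (0+10=10). 10 + next roll (0) = 10. Cumulative: 53
Frame 6: OPEN (0+9=9). Cumulative: 62
Frame 7: STRIKE. 10 + next two rolls (5+5) = 20. Cumulative: 82
Frame 8: SPARE (5+5=10). 10 + next roll (8) = 18. Cumulative: 100
Frame 9: OPEN (8+1=9). Cumulative: 109
Frame 10: OPEN. Sum of all frame-10 rolls (2+1) = 3. Cumulative: 112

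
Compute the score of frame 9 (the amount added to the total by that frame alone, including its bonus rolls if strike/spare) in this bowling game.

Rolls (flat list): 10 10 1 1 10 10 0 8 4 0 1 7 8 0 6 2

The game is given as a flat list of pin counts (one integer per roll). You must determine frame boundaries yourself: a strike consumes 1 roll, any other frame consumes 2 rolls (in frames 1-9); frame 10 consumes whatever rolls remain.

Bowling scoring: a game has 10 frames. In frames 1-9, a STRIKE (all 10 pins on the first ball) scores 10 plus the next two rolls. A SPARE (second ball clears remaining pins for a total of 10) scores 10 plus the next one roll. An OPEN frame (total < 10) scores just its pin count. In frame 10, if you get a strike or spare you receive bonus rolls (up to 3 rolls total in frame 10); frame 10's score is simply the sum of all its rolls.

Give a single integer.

Answer: 8

Derivation:
Frame 1: STRIKE. 10 + next two rolls (10+1) = 21. Cumulative: 21
Frame 2: STRIKE. 10 + next two rolls (1+1) = 12. Cumulative: 33
Frame 3: OPEN (1+1=2). Cumulative: 35
Frame 4: STRIKE. 10 + next two rolls (10+0) = 20. Cumulative: 55
Frame 5: STRIKE. 10 + next two rolls (0+8) = 18. Cumulative: 73
Frame 6: OPEN (0+8=8). Cumulative: 81
Frame 7: OPEN (4+0=4). Cumulative: 85
Frame 8: OPEN (1+7=8). Cumulative: 93
Frame 9: OPEN (8+0=8). Cumulative: 101
Frame 10: OPEN. Sum of all frame-10 rolls (6+2) = 8. Cumulative: 109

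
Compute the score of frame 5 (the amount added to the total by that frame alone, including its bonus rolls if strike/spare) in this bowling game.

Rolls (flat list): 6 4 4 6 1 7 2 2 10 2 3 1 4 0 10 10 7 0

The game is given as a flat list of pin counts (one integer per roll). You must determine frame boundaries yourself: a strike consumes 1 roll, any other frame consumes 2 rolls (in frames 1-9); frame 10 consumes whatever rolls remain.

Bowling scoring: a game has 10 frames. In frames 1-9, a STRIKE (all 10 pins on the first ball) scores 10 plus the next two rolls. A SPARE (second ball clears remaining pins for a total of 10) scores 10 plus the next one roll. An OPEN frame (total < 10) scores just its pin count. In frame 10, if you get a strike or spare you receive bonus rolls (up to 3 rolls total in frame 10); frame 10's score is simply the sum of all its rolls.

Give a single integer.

Answer: 15

Derivation:
Frame 1: SPARE (6+4=10). 10 + next roll (4) = 14. Cumulative: 14
Frame 2: SPARE (4+6=10). 10 + next roll (1) = 11. Cumulative: 25
Frame 3: OPEN (1+7=8). Cumulative: 33
Frame 4: OPEN (2+2=4). Cumulative: 37
Frame 5: STRIKE. 10 + next two rolls (2+3) = 15. Cumulative: 52
Frame 6: OPEN (2+3=5). Cumulative: 57
Frame 7: OPEN (1+4=5). Cumulative: 62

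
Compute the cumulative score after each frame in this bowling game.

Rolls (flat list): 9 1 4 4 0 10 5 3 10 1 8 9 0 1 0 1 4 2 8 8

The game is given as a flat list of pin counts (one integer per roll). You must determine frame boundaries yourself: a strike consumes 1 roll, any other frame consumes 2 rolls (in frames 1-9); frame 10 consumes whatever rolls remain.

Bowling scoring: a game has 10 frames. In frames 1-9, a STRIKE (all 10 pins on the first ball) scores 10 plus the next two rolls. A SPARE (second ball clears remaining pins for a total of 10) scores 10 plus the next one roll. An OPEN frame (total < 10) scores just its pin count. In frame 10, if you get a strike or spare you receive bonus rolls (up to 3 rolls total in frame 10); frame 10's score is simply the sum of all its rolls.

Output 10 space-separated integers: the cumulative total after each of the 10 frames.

Answer: 14 22 37 45 64 73 82 83 88 106

Derivation:
Frame 1: SPARE (9+1=10). 10 + next roll (4) = 14. Cumulative: 14
Frame 2: OPEN (4+4=8). Cumulative: 22
Frame 3: SPARE (0+10=10). 10 + next roll (5) = 15. Cumulative: 37
Frame 4: OPEN (5+3=8). Cumulative: 45
Frame 5: STRIKE. 10 + next two rolls (1+8) = 19. Cumulative: 64
Frame 6: OPEN (1+8=9). Cumulative: 73
Frame 7: OPEN (9+0=9). Cumulative: 82
Frame 8: OPEN (1+0=1). Cumulative: 83
Frame 9: OPEN (1+4=5). Cumulative: 88
Frame 10: SPARE. Sum of all frame-10 rolls (2+8+8) = 18. Cumulative: 106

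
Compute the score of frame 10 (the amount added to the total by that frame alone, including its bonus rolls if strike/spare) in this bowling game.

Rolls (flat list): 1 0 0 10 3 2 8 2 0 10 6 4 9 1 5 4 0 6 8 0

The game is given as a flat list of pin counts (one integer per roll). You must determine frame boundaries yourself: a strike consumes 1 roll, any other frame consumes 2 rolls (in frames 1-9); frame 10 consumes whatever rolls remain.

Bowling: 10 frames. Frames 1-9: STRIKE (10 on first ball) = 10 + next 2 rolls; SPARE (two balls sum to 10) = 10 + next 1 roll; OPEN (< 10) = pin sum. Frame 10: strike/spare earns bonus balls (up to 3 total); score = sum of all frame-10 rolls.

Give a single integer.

Answer: 8

Derivation:
Frame 1: OPEN (1+0=1). Cumulative: 1
Frame 2: SPARE (0+10=10). 10 + next roll (3) = 13. Cumulative: 14
Frame 3: OPEN (3+2=5). Cumulative: 19
Frame 4: SPARE (8+2=10). 10 + next roll (0) = 10. Cumulative: 29
Frame 5: SPARE (0+10=10). 10 + next roll (6) = 16. Cumulative: 45
Frame 6: SPARE (6+4=10). 10 + next roll (9) = 19. Cumulative: 64
Frame 7: SPARE (9+1=10). 10 + next roll (5) = 15. Cumulative: 79
Frame 8: OPEN (5+4=9). Cumulative: 88
Frame 9: OPEN (0+6=6). Cumulative: 94
Frame 10: OPEN. Sum of all frame-10 rolls (8+0) = 8. Cumulative: 102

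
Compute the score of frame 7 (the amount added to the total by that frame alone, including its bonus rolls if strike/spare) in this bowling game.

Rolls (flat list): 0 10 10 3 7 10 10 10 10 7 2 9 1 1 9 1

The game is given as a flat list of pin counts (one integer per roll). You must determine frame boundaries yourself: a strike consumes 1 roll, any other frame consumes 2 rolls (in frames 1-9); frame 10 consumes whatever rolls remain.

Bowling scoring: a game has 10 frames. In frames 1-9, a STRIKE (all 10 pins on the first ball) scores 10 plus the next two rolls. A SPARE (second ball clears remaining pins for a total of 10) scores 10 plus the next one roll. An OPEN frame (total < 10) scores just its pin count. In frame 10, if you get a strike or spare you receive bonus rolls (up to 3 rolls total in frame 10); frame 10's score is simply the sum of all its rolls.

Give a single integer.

Answer: 19

Derivation:
Frame 1: SPARE (0+10=10). 10 + next roll (10) = 20. Cumulative: 20
Frame 2: STRIKE. 10 + next two rolls (3+7) = 20. Cumulative: 40
Frame 3: SPARE (3+7=10). 10 + next roll (10) = 20. Cumulative: 60
Frame 4: STRIKE. 10 + next two rolls (10+10) = 30. Cumulative: 90
Frame 5: STRIKE. 10 + next two rolls (10+10) = 30. Cumulative: 120
Frame 6: STRIKE. 10 + next two rolls (10+7) = 27. Cumulative: 147
Frame 7: STRIKE. 10 + next two rolls (7+2) = 19. Cumulative: 166
Frame 8: OPEN (7+2=9). Cumulative: 175
Frame 9: SPARE (9+1=10). 10 + next roll (1) = 11. Cumulative: 186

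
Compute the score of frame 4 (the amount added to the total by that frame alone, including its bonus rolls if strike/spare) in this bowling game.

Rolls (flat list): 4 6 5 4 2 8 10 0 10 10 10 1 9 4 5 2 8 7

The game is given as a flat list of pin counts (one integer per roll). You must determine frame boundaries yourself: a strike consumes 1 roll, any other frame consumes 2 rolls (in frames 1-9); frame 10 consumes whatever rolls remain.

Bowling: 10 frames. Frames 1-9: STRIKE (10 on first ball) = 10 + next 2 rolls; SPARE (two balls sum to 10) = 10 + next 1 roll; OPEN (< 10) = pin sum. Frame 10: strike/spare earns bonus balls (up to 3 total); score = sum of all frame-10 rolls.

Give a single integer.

Frame 1: SPARE (4+6=10). 10 + next roll (5) = 15. Cumulative: 15
Frame 2: OPEN (5+4=9). Cumulative: 24
Frame 3: SPARE (2+8=10). 10 + next roll (10) = 20. Cumulative: 44
Frame 4: STRIKE. 10 + next two rolls (0+10) = 20. Cumulative: 64
Frame 5: SPARE (0+10=10). 10 + next roll (10) = 20. Cumulative: 84
Frame 6: STRIKE. 10 + next two rolls (10+1) = 21. Cumulative: 105

Answer: 20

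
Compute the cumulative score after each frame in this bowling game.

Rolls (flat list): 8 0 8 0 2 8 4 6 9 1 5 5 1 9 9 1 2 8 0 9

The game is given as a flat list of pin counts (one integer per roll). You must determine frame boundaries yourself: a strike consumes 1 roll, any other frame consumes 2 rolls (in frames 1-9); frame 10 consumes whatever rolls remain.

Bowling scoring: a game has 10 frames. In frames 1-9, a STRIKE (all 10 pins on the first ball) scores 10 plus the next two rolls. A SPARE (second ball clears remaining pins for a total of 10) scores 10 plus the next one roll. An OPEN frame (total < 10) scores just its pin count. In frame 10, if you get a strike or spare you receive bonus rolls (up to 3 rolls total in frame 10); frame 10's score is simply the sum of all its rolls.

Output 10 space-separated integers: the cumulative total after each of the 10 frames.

Frame 1: OPEN (8+0=8). Cumulative: 8
Frame 2: OPEN (8+0=8). Cumulative: 16
Frame 3: SPARE (2+8=10). 10 + next roll (4) = 14. Cumulative: 30
Frame 4: SPARE (4+6=10). 10 + next roll (9) = 19. Cumulative: 49
Frame 5: SPARE (9+1=10). 10 + next roll (5) = 15. Cumulative: 64
Frame 6: SPARE (5+5=10). 10 + next roll (1) = 11. Cumulative: 75
Frame 7: SPARE (1+9=10). 10 + next roll (9) = 19. Cumulative: 94
Frame 8: SPARE (9+1=10). 10 + next roll (2) = 12. Cumulative: 106
Frame 9: SPARE (2+8=10). 10 + next roll (0) = 10. Cumulative: 116
Frame 10: OPEN. Sum of all frame-10 rolls (0+9) = 9. Cumulative: 125

Answer: 8 16 30 49 64 75 94 106 116 125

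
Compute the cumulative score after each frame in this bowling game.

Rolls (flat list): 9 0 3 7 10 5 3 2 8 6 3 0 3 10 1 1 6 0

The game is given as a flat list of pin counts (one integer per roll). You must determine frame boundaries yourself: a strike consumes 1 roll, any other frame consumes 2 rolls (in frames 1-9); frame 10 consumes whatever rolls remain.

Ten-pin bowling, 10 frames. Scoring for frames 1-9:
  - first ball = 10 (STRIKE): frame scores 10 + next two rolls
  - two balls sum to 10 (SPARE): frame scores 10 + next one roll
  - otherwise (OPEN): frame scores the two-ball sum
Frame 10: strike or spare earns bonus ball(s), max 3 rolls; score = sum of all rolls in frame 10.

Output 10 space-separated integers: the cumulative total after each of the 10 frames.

Frame 1: OPEN (9+0=9). Cumulative: 9
Frame 2: SPARE (3+7=10). 10 + next roll (10) = 20. Cumulative: 29
Frame 3: STRIKE. 10 + next two rolls (5+3) = 18. Cumulative: 47
Frame 4: OPEN (5+3=8). Cumulative: 55
Frame 5: SPARE (2+8=10). 10 + next roll (6) = 16. Cumulative: 71
Frame 6: OPEN (6+3=9). Cumulative: 80
Frame 7: OPEN (0+3=3). Cumulative: 83
Frame 8: STRIKE. 10 + next two rolls (1+1) = 12. Cumulative: 95
Frame 9: OPEN (1+1=2). Cumulative: 97
Frame 10: OPEN. Sum of all frame-10 rolls (6+0) = 6. Cumulative: 103

Answer: 9 29 47 55 71 80 83 95 97 103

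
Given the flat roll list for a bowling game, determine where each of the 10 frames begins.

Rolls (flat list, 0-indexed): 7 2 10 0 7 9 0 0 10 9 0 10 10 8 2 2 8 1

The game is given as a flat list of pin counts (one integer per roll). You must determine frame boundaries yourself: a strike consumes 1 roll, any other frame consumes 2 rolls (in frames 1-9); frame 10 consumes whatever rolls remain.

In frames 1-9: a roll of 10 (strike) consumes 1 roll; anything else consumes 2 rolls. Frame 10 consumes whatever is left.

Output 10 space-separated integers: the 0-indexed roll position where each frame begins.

Frame 1 starts at roll index 0: rolls=7,2 (sum=9), consumes 2 rolls
Frame 2 starts at roll index 2: roll=10 (strike), consumes 1 roll
Frame 3 starts at roll index 3: rolls=0,7 (sum=7), consumes 2 rolls
Frame 4 starts at roll index 5: rolls=9,0 (sum=9), consumes 2 rolls
Frame 5 starts at roll index 7: rolls=0,10 (sum=10), consumes 2 rolls
Frame 6 starts at roll index 9: rolls=9,0 (sum=9), consumes 2 rolls
Frame 7 starts at roll index 11: roll=10 (strike), consumes 1 roll
Frame 8 starts at roll index 12: roll=10 (strike), consumes 1 roll
Frame 9 starts at roll index 13: rolls=8,2 (sum=10), consumes 2 rolls
Frame 10 starts at roll index 15: 3 remaining rolls

Answer: 0 2 3 5 7 9 11 12 13 15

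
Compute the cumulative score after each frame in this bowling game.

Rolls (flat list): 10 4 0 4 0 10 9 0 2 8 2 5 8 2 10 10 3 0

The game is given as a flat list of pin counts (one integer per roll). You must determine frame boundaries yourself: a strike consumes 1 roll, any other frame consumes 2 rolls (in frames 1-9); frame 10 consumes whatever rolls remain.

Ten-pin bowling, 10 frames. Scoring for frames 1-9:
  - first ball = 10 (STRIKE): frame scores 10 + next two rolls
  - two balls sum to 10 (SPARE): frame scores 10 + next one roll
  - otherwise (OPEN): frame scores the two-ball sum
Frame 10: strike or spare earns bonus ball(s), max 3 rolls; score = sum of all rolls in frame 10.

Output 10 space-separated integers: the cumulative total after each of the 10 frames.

Answer: 14 18 22 41 50 62 69 89 112 125

Derivation:
Frame 1: STRIKE. 10 + next two rolls (4+0) = 14. Cumulative: 14
Frame 2: OPEN (4+0=4). Cumulative: 18
Frame 3: OPEN (4+0=4). Cumulative: 22
Frame 4: STRIKE. 10 + next two rolls (9+0) = 19. Cumulative: 41
Frame 5: OPEN (9+0=9). Cumulative: 50
Frame 6: SPARE (2+8=10). 10 + next roll (2) = 12. Cumulative: 62
Frame 7: OPEN (2+5=7). Cumulative: 69
Frame 8: SPARE (8+2=10). 10 + next roll (10) = 20. Cumulative: 89
Frame 9: STRIKE. 10 + next two rolls (10+3) = 23. Cumulative: 112
Frame 10: STRIKE. Sum of all frame-10 rolls (10+3+0) = 13. Cumulative: 125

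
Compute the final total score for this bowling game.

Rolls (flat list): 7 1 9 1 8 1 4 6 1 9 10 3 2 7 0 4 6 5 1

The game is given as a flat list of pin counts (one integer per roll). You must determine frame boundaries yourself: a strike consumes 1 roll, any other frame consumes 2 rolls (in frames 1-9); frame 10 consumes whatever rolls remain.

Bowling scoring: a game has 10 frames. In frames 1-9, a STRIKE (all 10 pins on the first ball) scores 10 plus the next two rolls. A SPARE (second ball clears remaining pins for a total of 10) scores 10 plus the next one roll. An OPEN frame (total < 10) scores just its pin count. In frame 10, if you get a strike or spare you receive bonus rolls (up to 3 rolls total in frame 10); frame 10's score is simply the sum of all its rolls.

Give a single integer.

Frame 1: OPEN (7+1=8). Cumulative: 8
Frame 2: SPARE (9+1=10). 10 + next roll (8) = 18. Cumulative: 26
Frame 3: OPEN (8+1=9). Cumulative: 35
Frame 4: SPARE (4+6=10). 10 + next roll (1) = 11. Cumulative: 46
Frame 5: SPARE (1+9=10). 10 + next roll (10) = 20. Cumulative: 66
Frame 6: STRIKE. 10 + next two rolls (3+2) = 15. Cumulative: 81
Frame 7: OPEN (3+2=5). Cumulative: 86
Frame 8: OPEN (7+0=7). Cumulative: 93
Frame 9: SPARE (4+6=10). 10 + next roll (5) = 15. Cumulative: 108
Frame 10: OPEN. Sum of all frame-10 rolls (5+1) = 6. Cumulative: 114

Answer: 114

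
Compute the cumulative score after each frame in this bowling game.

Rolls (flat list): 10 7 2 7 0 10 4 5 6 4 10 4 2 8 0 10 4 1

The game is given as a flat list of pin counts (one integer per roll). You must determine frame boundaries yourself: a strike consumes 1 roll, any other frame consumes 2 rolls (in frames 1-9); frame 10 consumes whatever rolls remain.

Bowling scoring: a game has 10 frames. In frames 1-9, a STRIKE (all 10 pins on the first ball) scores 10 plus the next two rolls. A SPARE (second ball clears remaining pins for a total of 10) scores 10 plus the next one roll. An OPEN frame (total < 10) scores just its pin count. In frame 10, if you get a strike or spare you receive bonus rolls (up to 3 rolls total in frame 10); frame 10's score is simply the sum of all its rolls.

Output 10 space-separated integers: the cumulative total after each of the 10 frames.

Answer: 19 28 35 54 63 83 99 105 113 128

Derivation:
Frame 1: STRIKE. 10 + next two rolls (7+2) = 19. Cumulative: 19
Frame 2: OPEN (7+2=9). Cumulative: 28
Frame 3: OPEN (7+0=7). Cumulative: 35
Frame 4: STRIKE. 10 + next two rolls (4+5) = 19. Cumulative: 54
Frame 5: OPEN (4+5=9). Cumulative: 63
Frame 6: SPARE (6+4=10). 10 + next roll (10) = 20. Cumulative: 83
Frame 7: STRIKE. 10 + next two rolls (4+2) = 16. Cumulative: 99
Frame 8: OPEN (4+2=6). Cumulative: 105
Frame 9: OPEN (8+0=8). Cumulative: 113
Frame 10: STRIKE. Sum of all frame-10 rolls (10+4+1) = 15. Cumulative: 128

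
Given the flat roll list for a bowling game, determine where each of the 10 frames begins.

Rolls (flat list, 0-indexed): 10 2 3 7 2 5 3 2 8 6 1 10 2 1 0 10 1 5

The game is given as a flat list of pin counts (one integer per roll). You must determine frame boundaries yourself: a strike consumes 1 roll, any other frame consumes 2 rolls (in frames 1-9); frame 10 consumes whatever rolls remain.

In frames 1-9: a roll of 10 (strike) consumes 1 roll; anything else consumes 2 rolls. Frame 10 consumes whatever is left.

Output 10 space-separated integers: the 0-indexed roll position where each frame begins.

Answer: 0 1 3 5 7 9 11 12 14 16

Derivation:
Frame 1 starts at roll index 0: roll=10 (strike), consumes 1 roll
Frame 2 starts at roll index 1: rolls=2,3 (sum=5), consumes 2 rolls
Frame 3 starts at roll index 3: rolls=7,2 (sum=9), consumes 2 rolls
Frame 4 starts at roll index 5: rolls=5,3 (sum=8), consumes 2 rolls
Frame 5 starts at roll index 7: rolls=2,8 (sum=10), consumes 2 rolls
Frame 6 starts at roll index 9: rolls=6,1 (sum=7), consumes 2 rolls
Frame 7 starts at roll index 11: roll=10 (strike), consumes 1 roll
Frame 8 starts at roll index 12: rolls=2,1 (sum=3), consumes 2 rolls
Frame 9 starts at roll index 14: rolls=0,10 (sum=10), consumes 2 rolls
Frame 10 starts at roll index 16: 2 remaining rolls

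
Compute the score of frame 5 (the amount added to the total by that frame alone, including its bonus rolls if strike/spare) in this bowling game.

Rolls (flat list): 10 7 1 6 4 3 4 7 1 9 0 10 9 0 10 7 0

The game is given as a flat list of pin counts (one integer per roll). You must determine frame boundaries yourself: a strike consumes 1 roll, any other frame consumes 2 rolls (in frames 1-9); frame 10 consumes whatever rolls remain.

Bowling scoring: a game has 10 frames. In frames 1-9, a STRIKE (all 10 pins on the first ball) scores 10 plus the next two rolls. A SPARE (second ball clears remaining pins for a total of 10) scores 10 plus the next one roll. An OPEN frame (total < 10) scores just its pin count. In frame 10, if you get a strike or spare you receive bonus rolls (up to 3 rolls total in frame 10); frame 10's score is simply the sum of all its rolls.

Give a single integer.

Answer: 8

Derivation:
Frame 1: STRIKE. 10 + next two rolls (7+1) = 18. Cumulative: 18
Frame 2: OPEN (7+1=8). Cumulative: 26
Frame 3: SPARE (6+4=10). 10 + next roll (3) = 13. Cumulative: 39
Frame 4: OPEN (3+4=7). Cumulative: 46
Frame 5: OPEN (7+1=8). Cumulative: 54
Frame 6: OPEN (9+0=9). Cumulative: 63
Frame 7: STRIKE. 10 + next two rolls (9+0) = 19. Cumulative: 82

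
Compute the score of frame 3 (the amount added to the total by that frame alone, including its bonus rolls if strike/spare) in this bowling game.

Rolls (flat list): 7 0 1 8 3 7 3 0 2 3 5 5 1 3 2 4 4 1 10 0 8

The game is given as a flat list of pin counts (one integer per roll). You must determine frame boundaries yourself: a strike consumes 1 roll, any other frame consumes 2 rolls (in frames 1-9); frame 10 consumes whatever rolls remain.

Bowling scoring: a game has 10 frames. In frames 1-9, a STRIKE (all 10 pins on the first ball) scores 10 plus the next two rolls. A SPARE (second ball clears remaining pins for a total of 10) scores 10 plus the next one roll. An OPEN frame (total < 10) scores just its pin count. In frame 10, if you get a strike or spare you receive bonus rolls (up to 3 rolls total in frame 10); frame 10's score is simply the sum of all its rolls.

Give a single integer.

Answer: 13

Derivation:
Frame 1: OPEN (7+0=7). Cumulative: 7
Frame 2: OPEN (1+8=9). Cumulative: 16
Frame 3: SPARE (3+7=10). 10 + next roll (3) = 13. Cumulative: 29
Frame 4: OPEN (3+0=3). Cumulative: 32
Frame 5: OPEN (2+3=5). Cumulative: 37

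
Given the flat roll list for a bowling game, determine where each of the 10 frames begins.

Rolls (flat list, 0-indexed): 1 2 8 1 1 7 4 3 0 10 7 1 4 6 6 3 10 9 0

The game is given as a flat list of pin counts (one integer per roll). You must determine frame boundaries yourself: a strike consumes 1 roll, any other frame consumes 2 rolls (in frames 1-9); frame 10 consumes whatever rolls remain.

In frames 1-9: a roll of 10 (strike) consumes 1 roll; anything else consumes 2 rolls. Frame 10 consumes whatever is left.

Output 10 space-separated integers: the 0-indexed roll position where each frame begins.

Frame 1 starts at roll index 0: rolls=1,2 (sum=3), consumes 2 rolls
Frame 2 starts at roll index 2: rolls=8,1 (sum=9), consumes 2 rolls
Frame 3 starts at roll index 4: rolls=1,7 (sum=8), consumes 2 rolls
Frame 4 starts at roll index 6: rolls=4,3 (sum=7), consumes 2 rolls
Frame 5 starts at roll index 8: rolls=0,10 (sum=10), consumes 2 rolls
Frame 6 starts at roll index 10: rolls=7,1 (sum=8), consumes 2 rolls
Frame 7 starts at roll index 12: rolls=4,6 (sum=10), consumes 2 rolls
Frame 8 starts at roll index 14: rolls=6,3 (sum=9), consumes 2 rolls
Frame 9 starts at roll index 16: roll=10 (strike), consumes 1 roll
Frame 10 starts at roll index 17: 2 remaining rolls

Answer: 0 2 4 6 8 10 12 14 16 17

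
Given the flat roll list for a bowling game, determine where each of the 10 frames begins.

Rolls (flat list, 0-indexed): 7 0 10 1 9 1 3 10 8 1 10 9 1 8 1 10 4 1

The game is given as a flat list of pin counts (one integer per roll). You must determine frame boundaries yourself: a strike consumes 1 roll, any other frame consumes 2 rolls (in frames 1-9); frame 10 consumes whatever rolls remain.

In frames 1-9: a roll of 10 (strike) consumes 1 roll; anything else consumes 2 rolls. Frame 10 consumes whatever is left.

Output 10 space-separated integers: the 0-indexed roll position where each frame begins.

Frame 1 starts at roll index 0: rolls=7,0 (sum=7), consumes 2 rolls
Frame 2 starts at roll index 2: roll=10 (strike), consumes 1 roll
Frame 3 starts at roll index 3: rolls=1,9 (sum=10), consumes 2 rolls
Frame 4 starts at roll index 5: rolls=1,3 (sum=4), consumes 2 rolls
Frame 5 starts at roll index 7: roll=10 (strike), consumes 1 roll
Frame 6 starts at roll index 8: rolls=8,1 (sum=9), consumes 2 rolls
Frame 7 starts at roll index 10: roll=10 (strike), consumes 1 roll
Frame 8 starts at roll index 11: rolls=9,1 (sum=10), consumes 2 rolls
Frame 9 starts at roll index 13: rolls=8,1 (sum=9), consumes 2 rolls
Frame 10 starts at roll index 15: 3 remaining rolls

Answer: 0 2 3 5 7 8 10 11 13 15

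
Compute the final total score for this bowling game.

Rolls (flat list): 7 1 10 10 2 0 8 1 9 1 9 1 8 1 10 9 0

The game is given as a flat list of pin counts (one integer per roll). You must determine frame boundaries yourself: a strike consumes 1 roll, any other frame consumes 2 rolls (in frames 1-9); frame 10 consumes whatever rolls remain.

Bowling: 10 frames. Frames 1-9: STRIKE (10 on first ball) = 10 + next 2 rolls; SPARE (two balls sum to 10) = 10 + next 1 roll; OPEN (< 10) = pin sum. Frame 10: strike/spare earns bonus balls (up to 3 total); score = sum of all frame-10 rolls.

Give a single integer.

Frame 1: OPEN (7+1=8). Cumulative: 8
Frame 2: STRIKE. 10 + next two rolls (10+2) = 22. Cumulative: 30
Frame 3: STRIKE. 10 + next two rolls (2+0) = 12. Cumulative: 42
Frame 4: OPEN (2+0=2). Cumulative: 44
Frame 5: OPEN (8+1=9). Cumulative: 53
Frame 6: SPARE (9+1=10). 10 + next roll (9) = 19. Cumulative: 72
Frame 7: SPARE (9+1=10). 10 + next roll (8) = 18. Cumulative: 90
Frame 8: OPEN (8+1=9). Cumulative: 99
Frame 9: STRIKE. 10 + next two rolls (9+0) = 19. Cumulative: 118
Frame 10: OPEN. Sum of all frame-10 rolls (9+0) = 9. Cumulative: 127

Answer: 127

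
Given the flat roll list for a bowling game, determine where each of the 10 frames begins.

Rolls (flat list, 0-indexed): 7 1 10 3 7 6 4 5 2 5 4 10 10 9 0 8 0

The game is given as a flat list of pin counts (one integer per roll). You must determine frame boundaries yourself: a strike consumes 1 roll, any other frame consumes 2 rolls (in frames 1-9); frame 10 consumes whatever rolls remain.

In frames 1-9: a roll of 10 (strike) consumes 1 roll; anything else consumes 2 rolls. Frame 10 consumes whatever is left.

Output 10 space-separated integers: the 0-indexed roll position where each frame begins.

Frame 1 starts at roll index 0: rolls=7,1 (sum=8), consumes 2 rolls
Frame 2 starts at roll index 2: roll=10 (strike), consumes 1 roll
Frame 3 starts at roll index 3: rolls=3,7 (sum=10), consumes 2 rolls
Frame 4 starts at roll index 5: rolls=6,4 (sum=10), consumes 2 rolls
Frame 5 starts at roll index 7: rolls=5,2 (sum=7), consumes 2 rolls
Frame 6 starts at roll index 9: rolls=5,4 (sum=9), consumes 2 rolls
Frame 7 starts at roll index 11: roll=10 (strike), consumes 1 roll
Frame 8 starts at roll index 12: roll=10 (strike), consumes 1 roll
Frame 9 starts at roll index 13: rolls=9,0 (sum=9), consumes 2 rolls
Frame 10 starts at roll index 15: 2 remaining rolls

Answer: 0 2 3 5 7 9 11 12 13 15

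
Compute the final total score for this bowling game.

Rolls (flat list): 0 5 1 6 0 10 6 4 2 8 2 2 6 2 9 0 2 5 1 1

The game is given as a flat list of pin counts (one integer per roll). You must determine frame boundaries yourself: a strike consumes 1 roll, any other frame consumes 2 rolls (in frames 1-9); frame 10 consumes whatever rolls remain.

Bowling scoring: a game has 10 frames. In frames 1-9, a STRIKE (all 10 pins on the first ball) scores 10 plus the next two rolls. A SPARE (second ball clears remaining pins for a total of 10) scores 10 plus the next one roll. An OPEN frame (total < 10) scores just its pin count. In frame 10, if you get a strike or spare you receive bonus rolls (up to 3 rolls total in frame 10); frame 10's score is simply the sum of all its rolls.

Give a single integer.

Frame 1: OPEN (0+5=5). Cumulative: 5
Frame 2: OPEN (1+6=7). Cumulative: 12
Frame 3: SPARE (0+10=10). 10 + next roll (6) = 16. Cumulative: 28
Frame 4: SPARE (6+4=10). 10 + next roll (2) = 12. Cumulative: 40
Frame 5: SPARE (2+8=10). 10 + next roll (2) = 12. Cumulative: 52
Frame 6: OPEN (2+2=4). Cumulative: 56
Frame 7: OPEN (6+2=8). Cumulative: 64
Frame 8: OPEN (9+0=9). Cumulative: 73
Frame 9: OPEN (2+5=7). Cumulative: 80
Frame 10: OPEN. Sum of all frame-10 rolls (1+1) = 2. Cumulative: 82

Answer: 82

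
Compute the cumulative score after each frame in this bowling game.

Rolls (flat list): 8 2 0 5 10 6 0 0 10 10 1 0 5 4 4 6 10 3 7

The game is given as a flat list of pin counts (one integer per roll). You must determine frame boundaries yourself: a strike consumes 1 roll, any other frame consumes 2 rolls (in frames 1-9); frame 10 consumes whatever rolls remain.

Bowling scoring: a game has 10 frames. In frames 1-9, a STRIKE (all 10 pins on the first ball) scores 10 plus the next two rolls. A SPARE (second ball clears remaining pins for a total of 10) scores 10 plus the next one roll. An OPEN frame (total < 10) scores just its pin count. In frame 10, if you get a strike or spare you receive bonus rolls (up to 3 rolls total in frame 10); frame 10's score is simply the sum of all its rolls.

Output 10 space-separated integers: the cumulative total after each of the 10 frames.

Frame 1: SPARE (8+2=10). 10 + next roll (0) = 10. Cumulative: 10
Frame 2: OPEN (0+5=5). Cumulative: 15
Frame 3: STRIKE. 10 + next two rolls (6+0) = 16. Cumulative: 31
Frame 4: OPEN (6+0=6). Cumulative: 37
Frame 5: SPARE (0+10=10). 10 + next roll (10) = 20. Cumulative: 57
Frame 6: STRIKE. 10 + next two rolls (1+0) = 11. Cumulative: 68
Frame 7: OPEN (1+0=1). Cumulative: 69
Frame 8: OPEN (5+4=9). Cumulative: 78
Frame 9: SPARE (4+6=10). 10 + next roll (10) = 20. Cumulative: 98
Frame 10: STRIKE. Sum of all frame-10 rolls (10+3+7) = 20. Cumulative: 118

Answer: 10 15 31 37 57 68 69 78 98 118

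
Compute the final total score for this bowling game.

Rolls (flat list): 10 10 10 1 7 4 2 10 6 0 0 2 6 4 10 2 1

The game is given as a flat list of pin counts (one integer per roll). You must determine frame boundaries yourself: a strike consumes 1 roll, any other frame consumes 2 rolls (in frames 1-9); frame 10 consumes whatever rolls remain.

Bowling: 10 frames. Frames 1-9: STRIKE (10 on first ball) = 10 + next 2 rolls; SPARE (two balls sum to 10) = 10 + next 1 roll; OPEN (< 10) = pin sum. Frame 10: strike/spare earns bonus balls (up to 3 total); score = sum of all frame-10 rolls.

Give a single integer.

Answer: 140

Derivation:
Frame 1: STRIKE. 10 + next two rolls (10+10) = 30. Cumulative: 30
Frame 2: STRIKE. 10 + next two rolls (10+1) = 21. Cumulative: 51
Frame 3: STRIKE. 10 + next two rolls (1+7) = 18. Cumulative: 69
Frame 4: OPEN (1+7=8). Cumulative: 77
Frame 5: OPEN (4+2=6). Cumulative: 83
Frame 6: STRIKE. 10 + next two rolls (6+0) = 16. Cumulative: 99
Frame 7: OPEN (6+0=6). Cumulative: 105
Frame 8: OPEN (0+2=2). Cumulative: 107
Frame 9: SPARE (6+4=10). 10 + next roll (10) = 20. Cumulative: 127
Frame 10: STRIKE. Sum of all frame-10 rolls (10+2+1) = 13. Cumulative: 140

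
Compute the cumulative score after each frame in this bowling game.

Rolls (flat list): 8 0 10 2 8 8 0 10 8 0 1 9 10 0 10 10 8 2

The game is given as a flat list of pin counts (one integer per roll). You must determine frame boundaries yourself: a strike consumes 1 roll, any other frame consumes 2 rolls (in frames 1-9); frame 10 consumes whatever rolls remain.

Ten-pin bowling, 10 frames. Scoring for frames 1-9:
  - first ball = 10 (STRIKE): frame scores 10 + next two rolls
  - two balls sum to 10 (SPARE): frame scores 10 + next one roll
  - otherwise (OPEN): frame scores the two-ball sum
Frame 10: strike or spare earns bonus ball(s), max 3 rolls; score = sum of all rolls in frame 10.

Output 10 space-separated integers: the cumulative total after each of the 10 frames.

Answer: 8 28 46 54 72 80 100 120 140 160

Derivation:
Frame 1: OPEN (8+0=8). Cumulative: 8
Frame 2: STRIKE. 10 + next two rolls (2+8) = 20. Cumulative: 28
Frame 3: SPARE (2+8=10). 10 + next roll (8) = 18. Cumulative: 46
Frame 4: OPEN (8+0=8). Cumulative: 54
Frame 5: STRIKE. 10 + next two rolls (8+0) = 18. Cumulative: 72
Frame 6: OPEN (8+0=8). Cumulative: 80
Frame 7: SPARE (1+9=10). 10 + next roll (10) = 20. Cumulative: 100
Frame 8: STRIKE. 10 + next two rolls (0+10) = 20. Cumulative: 120
Frame 9: SPARE (0+10=10). 10 + next roll (10) = 20. Cumulative: 140
Frame 10: STRIKE. Sum of all frame-10 rolls (10+8+2) = 20. Cumulative: 160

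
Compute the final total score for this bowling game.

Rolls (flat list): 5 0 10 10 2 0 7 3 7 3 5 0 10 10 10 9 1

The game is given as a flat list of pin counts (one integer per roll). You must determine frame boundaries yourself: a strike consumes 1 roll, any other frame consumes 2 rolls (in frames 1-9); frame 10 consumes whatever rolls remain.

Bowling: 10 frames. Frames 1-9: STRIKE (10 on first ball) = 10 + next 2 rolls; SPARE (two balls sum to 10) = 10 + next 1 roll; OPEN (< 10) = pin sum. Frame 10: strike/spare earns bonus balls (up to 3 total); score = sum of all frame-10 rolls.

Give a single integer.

Frame 1: OPEN (5+0=5). Cumulative: 5
Frame 2: STRIKE. 10 + next two rolls (10+2) = 22. Cumulative: 27
Frame 3: STRIKE. 10 + next two rolls (2+0) = 12. Cumulative: 39
Frame 4: OPEN (2+0=2). Cumulative: 41
Frame 5: SPARE (7+3=10). 10 + next roll (7) = 17. Cumulative: 58
Frame 6: SPARE (7+3=10). 10 + next roll (5) = 15. Cumulative: 73
Frame 7: OPEN (5+0=5). Cumulative: 78
Frame 8: STRIKE. 10 + next two rolls (10+10) = 30. Cumulative: 108
Frame 9: STRIKE. 10 + next two rolls (10+9) = 29. Cumulative: 137
Frame 10: STRIKE. Sum of all frame-10 rolls (10+9+1) = 20. Cumulative: 157

Answer: 157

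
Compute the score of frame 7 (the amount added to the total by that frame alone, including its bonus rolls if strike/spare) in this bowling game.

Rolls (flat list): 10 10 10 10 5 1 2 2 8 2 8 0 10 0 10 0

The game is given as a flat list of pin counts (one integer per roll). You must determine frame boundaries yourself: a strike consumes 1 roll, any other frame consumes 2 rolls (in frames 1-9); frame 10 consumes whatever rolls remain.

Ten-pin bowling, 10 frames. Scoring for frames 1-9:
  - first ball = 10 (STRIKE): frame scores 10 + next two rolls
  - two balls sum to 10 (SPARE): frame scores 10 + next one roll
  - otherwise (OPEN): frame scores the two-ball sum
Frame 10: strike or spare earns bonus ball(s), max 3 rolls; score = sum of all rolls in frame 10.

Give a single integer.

Frame 1: STRIKE. 10 + next two rolls (10+10) = 30. Cumulative: 30
Frame 2: STRIKE. 10 + next two rolls (10+10) = 30. Cumulative: 60
Frame 3: STRIKE. 10 + next two rolls (10+5) = 25. Cumulative: 85
Frame 4: STRIKE. 10 + next two rolls (5+1) = 16. Cumulative: 101
Frame 5: OPEN (5+1=6). Cumulative: 107
Frame 6: OPEN (2+2=4). Cumulative: 111
Frame 7: SPARE (8+2=10). 10 + next roll (8) = 18. Cumulative: 129
Frame 8: OPEN (8+0=8). Cumulative: 137
Frame 9: STRIKE. 10 + next two rolls (0+10) = 20. Cumulative: 157

Answer: 18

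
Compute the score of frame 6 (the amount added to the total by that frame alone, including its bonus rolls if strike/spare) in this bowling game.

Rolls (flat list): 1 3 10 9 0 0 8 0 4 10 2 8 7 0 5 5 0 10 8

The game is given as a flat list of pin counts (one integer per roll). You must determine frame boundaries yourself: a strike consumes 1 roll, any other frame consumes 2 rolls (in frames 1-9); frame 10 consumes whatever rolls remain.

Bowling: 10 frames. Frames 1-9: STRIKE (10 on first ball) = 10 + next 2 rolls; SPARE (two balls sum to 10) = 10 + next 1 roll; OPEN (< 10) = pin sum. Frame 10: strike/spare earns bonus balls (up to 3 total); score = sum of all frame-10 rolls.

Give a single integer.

Answer: 20

Derivation:
Frame 1: OPEN (1+3=4). Cumulative: 4
Frame 2: STRIKE. 10 + next two rolls (9+0) = 19. Cumulative: 23
Frame 3: OPEN (9+0=9). Cumulative: 32
Frame 4: OPEN (0+8=8). Cumulative: 40
Frame 5: OPEN (0+4=4). Cumulative: 44
Frame 6: STRIKE. 10 + next two rolls (2+8) = 20. Cumulative: 64
Frame 7: SPARE (2+8=10). 10 + next roll (7) = 17. Cumulative: 81
Frame 8: OPEN (7+0=7). Cumulative: 88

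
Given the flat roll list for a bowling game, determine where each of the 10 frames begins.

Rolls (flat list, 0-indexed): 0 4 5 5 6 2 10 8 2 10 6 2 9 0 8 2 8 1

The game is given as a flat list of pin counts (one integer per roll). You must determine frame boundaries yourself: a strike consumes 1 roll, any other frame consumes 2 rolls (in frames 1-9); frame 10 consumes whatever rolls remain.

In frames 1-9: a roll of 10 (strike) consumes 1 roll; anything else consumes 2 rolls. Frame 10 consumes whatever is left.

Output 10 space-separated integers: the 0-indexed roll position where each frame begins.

Frame 1 starts at roll index 0: rolls=0,4 (sum=4), consumes 2 rolls
Frame 2 starts at roll index 2: rolls=5,5 (sum=10), consumes 2 rolls
Frame 3 starts at roll index 4: rolls=6,2 (sum=8), consumes 2 rolls
Frame 4 starts at roll index 6: roll=10 (strike), consumes 1 roll
Frame 5 starts at roll index 7: rolls=8,2 (sum=10), consumes 2 rolls
Frame 6 starts at roll index 9: roll=10 (strike), consumes 1 roll
Frame 7 starts at roll index 10: rolls=6,2 (sum=8), consumes 2 rolls
Frame 8 starts at roll index 12: rolls=9,0 (sum=9), consumes 2 rolls
Frame 9 starts at roll index 14: rolls=8,2 (sum=10), consumes 2 rolls
Frame 10 starts at roll index 16: 2 remaining rolls

Answer: 0 2 4 6 7 9 10 12 14 16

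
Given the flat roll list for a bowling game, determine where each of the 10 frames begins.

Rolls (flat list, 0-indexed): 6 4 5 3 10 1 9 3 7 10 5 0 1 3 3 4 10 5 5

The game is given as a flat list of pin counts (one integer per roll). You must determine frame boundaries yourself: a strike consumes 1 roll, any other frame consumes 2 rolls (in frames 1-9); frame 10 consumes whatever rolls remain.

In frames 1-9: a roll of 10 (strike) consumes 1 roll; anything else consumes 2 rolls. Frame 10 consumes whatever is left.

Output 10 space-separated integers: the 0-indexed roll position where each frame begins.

Frame 1 starts at roll index 0: rolls=6,4 (sum=10), consumes 2 rolls
Frame 2 starts at roll index 2: rolls=5,3 (sum=8), consumes 2 rolls
Frame 3 starts at roll index 4: roll=10 (strike), consumes 1 roll
Frame 4 starts at roll index 5: rolls=1,9 (sum=10), consumes 2 rolls
Frame 5 starts at roll index 7: rolls=3,7 (sum=10), consumes 2 rolls
Frame 6 starts at roll index 9: roll=10 (strike), consumes 1 roll
Frame 7 starts at roll index 10: rolls=5,0 (sum=5), consumes 2 rolls
Frame 8 starts at roll index 12: rolls=1,3 (sum=4), consumes 2 rolls
Frame 9 starts at roll index 14: rolls=3,4 (sum=7), consumes 2 rolls
Frame 10 starts at roll index 16: 3 remaining rolls

Answer: 0 2 4 5 7 9 10 12 14 16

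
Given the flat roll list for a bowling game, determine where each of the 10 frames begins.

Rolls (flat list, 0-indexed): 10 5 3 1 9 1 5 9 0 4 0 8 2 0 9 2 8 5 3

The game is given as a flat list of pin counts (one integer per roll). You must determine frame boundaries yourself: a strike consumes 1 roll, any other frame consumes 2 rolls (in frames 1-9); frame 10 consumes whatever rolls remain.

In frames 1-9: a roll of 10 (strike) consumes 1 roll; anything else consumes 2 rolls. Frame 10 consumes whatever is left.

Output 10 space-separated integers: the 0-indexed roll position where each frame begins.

Answer: 0 1 3 5 7 9 11 13 15 17

Derivation:
Frame 1 starts at roll index 0: roll=10 (strike), consumes 1 roll
Frame 2 starts at roll index 1: rolls=5,3 (sum=8), consumes 2 rolls
Frame 3 starts at roll index 3: rolls=1,9 (sum=10), consumes 2 rolls
Frame 4 starts at roll index 5: rolls=1,5 (sum=6), consumes 2 rolls
Frame 5 starts at roll index 7: rolls=9,0 (sum=9), consumes 2 rolls
Frame 6 starts at roll index 9: rolls=4,0 (sum=4), consumes 2 rolls
Frame 7 starts at roll index 11: rolls=8,2 (sum=10), consumes 2 rolls
Frame 8 starts at roll index 13: rolls=0,9 (sum=9), consumes 2 rolls
Frame 9 starts at roll index 15: rolls=2,8 (sum=10), consumes 2 rolls
Frame 10 starts at roll index 17: 2 remaining rolls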